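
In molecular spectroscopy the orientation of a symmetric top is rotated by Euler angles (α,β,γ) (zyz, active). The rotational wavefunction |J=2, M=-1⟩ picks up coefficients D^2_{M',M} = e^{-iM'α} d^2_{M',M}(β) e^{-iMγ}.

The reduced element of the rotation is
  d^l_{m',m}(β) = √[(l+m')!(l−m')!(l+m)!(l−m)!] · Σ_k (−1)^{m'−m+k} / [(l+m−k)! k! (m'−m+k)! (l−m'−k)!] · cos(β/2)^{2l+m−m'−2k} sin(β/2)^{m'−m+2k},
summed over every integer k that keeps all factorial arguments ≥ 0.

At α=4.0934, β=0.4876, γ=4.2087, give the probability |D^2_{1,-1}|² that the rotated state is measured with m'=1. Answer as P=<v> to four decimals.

P=0.0260

Split into d^2_{1,-1}(β=0.4876) × two z-phases.
c=cos(0.487600/2)=0.970428, s=sin(0.487600/2)=0.241392; N=√[6·1·1·6]=6.000000
Admissible k: 0..1 (factorial args all ≥0)
  k=0: (−1)^2·6.0000/(2)·0.9704^2·0.2414^2 = +0.164624
  k=1: (−1)^3·6.0000/(6)·0.9704^0·0.2414^4 = -0.003395
d^2_{1,-1}(0.4876) = +0.164624 -0.003395 = +0.161229
|D^2_{1,-1}|² = |d^2_{1,-1}(β)|² = (+0.161229)² = 0.025995 (the z-rotation phases have unit modulus)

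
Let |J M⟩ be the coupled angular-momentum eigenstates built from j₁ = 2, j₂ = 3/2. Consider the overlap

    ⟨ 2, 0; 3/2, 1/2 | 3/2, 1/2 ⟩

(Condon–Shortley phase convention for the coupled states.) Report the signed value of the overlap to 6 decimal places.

triangle: 2!*2!*1!/6! = 4/720
(j±m)!: 2!*2!*2!*1!*2!*1! = 16
prefactor² = (2J+1)*Δ*N² = 16/45
  k=1: −1/(1!*1!*1!*1!*1!*0!) = -1
  k=2: +1/(2!*0!*0!*0!*2!*1!) = 1/4
Σ = -3/4  ⇒  CG² = 16/45*(-3/4)² = 1/5
CG = −√(1/5) = -0.447214

-0.447214  (= −√(1/5))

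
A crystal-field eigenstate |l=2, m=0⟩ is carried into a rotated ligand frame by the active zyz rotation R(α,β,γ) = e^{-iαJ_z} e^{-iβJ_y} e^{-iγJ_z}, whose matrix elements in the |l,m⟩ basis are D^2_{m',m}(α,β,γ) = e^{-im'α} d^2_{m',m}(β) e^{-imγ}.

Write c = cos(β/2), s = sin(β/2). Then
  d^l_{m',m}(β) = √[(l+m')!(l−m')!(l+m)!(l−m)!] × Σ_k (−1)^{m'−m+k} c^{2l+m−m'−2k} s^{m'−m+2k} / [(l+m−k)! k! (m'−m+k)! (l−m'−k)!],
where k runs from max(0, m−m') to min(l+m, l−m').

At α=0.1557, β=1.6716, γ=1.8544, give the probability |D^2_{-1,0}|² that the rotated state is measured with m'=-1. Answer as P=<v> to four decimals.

P=0.0150

First d^2_{-1,0}(β=1.6716), then the phase factors e^{-i(-1)α} and e^{-i(0)γ}:
c=cos(1.671600/2)=0.670584, s=sin(1.671600/2)=0.741833; N=√[1·6·2·2]=4.898979
k: max(0,(0)−(-1))=1 … min(2+(0),2−(-1))=2
  k=1: (−1)^0·4.8990/(2)·0.6706^3·0.7418^1 = +0.547952
  k=2: (−1)^1·4.8990/(2)·0.6706^1·0.7418^3 = -0.670576
d^2_{-1,0}(1.6716) = +0.547952 -0.670576 = -0.122624
|D^2_{-1,0}|² = |d^2_{-1,0}(β)|² = (-0.122624)² = 0.015037 (the z-rotation phases have unit modulus)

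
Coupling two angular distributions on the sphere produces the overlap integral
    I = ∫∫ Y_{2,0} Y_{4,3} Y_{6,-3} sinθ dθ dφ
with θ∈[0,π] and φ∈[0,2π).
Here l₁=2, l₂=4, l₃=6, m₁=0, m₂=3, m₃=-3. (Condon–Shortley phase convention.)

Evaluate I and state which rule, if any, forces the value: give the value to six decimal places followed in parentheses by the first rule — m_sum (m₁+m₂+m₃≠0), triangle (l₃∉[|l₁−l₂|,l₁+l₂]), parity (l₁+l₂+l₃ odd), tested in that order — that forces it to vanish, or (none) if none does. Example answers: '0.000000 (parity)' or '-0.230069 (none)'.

-0.165283 (none)

Checks pass: Σm=0; 12 even; l₃=6∈[2,6].
(2·2+1)(2·4+1)(2·6+1) = 585
Δ: 0! 4! 8! / 13! → 1/6435
sum: t=0:+1/2304 = 1/2304
3j²(2 4 6; 0 0 0) = Δ·Π!·Σ² = 5/143  (sign +1)
sum: t=0:+1/20160 = 1/20160
3j²(2 4 6; 0 3 -3) = Δ·Π!·Σ² = 12/715  (sign -1)
combine: 4πI² = 585·5/143·12/715 = 540/1573
take √, sign -1: I = -0.16528277
No selection rule forces the value: the integral is nonzero (none).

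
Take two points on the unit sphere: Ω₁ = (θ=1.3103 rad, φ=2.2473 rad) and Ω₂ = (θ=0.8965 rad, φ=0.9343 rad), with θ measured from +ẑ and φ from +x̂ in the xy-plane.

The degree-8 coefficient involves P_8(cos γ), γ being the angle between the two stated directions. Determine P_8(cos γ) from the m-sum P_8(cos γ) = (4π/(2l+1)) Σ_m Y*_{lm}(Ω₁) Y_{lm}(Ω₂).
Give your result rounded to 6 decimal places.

Addition theorem: P_8(cos γ) = (4π/17) Σ_m Y*_{lm}(Ω₁) Y_{lm}(Ω₂), m = −8…8:
  term(m=-8) = (-0.013210, -0.024673)   from Y*(Ω₁)=(0.252218, -0.299662), Y(Ω₂)=(0.026476, -0.066368)
  term(m=-7) = (-0.092806, 0.022100)   from Y*(Ω₁)=(-0.417500, -0.009661), Y(Ω₂)=(0.220948, -0.058048)
  term(m=-6) = (0.000015, -0.000627)   from Y*(Ω₁)=(-0.000920, -0.001202), Y(Ω₂)=(0.323003, 0.259806)
  term(m=-5) = (-0.142830, -0.041352)   from Y*(Ω₁)=(-0.084392, 0.343478), Y(Ω₂)=(-0.017185, 0.420057)
  term(m=-4) = (-0.006211, 0.010371)   from Y*(Ω₁)=(0.117299, -0.054590), Y(Ω₂)=(-0.077347, 0.052419)
  term(m=-3) = (0.064464, 0.066031)   from Y*(Ω₁)=(0.263296, 0.130028), Y(Ω₂)=(0.296396, 0.104410)
  term(m=-2) = (0.043280, -0.024528)   from Y*(Ω₁)=(-0.039145, -0.176888), Y(Ω₂)=(0.080570, 0.262503)
  term(m=-1) = (-0.013376, -0.050732)   from Y*(Ω₁)=(0.164063, -0.204340), Y(Ω₂)=(0.119002, -0.161006)
  term(m=+0) = (-0.060181, -0.000000)   from Y*(Ω₁)=(-0.195098, -0.000000), Y(Ω₂)=(0.308466, 0.000000)
  term(m=+1) = (-0.013376, 0.050732)   from Y*(Ω₁)=(-0.164063, -0.204340), Y(Ω₂)=(-0.119002, -0.161006)
  term(m=+2) = (0.043280, 0.024528)   from Y*(Ω₁)=(-0.039145, 0.176888), Y(Ω₂)=(0.080570, -0.262503)
  term(m=+3) = (0.064464, -0.066031)   from Y*(Ω₁)=(-0.263296, 0.130028), Y(Ω₂)=(-0.296396, 0.104410)
  term(m=+4) = (-0.006211, -0.010371)   from Y*(Ω₁)=(0.117299, 0.054590), Y(Ω₂)=(-0.077347, -0.052419)
  term(m=+5) = (-0.142830, 0.041352)   from Y*(Ω₁)=(0.084392, 0.343478), Y(Ω₂)=(0.017185, 0.420057)
  term(m=+6) = (0.000015, 0.000627)   from Y*(Ω₁)=(-0.000920, 0.001202), Y(Ω₂)=(0.323003, -0.259806)
  term(m=+7) = (-0.092806, -0.022100)   from Y*(Ω₁)=(0.417500, -0.009661), Y(Ω₂)=(-0.220948, -0.058048)
  term(m=+8) = (-0.013210, 0.024673)   from Y*(Ω₁)=(0.252218, 0.299662), Y(Ω₂)=(0.026476, 0.066368)
Total Σ_m = (-0.381533, -0.000000). Multiply by 0.739198: (-0.282028, -0.000000). P_8(cos γ) = -0.282028

-0.282028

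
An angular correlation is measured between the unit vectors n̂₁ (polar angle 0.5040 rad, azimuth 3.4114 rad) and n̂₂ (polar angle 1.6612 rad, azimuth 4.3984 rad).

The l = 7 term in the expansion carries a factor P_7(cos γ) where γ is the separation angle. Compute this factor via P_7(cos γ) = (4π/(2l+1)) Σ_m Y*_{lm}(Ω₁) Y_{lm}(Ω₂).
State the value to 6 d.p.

-0.289643

Expand P_7 via completeness: Σ_{m} conj(Y_{7,m}) at Ω₁ times Y_{7,m} at Ω₂ —
  term(m=-7) = (0.001206, -0.000872)   from Y*(Ω₁)=(0.000957, -0.002910), Y(Ω₂)=(0.393457, 0.285148)
  term(m=-6) = (-0.003204, -0.001211)   from Y*(Ω₁)=(-0.000998, 0.020760), Y(Ω₂)=(-0.050771, 0.156801)
  term(m=-5) = (-0.006134, -0.027097)   from Y*(Ω₁)=(-0.019012, -0.084323), Y(Ω₂)=(0.321406, -0.000274)
  term(m=-4) = (-0.031796, 0.033161)   from Y*(Ω₁)=(0.114962, 0.214720), Y(Ω₂)=(0.058411, 0.179355)
  term(m=-3) = (-0.120746, -0.022046)   from Y*(Ω₁)=(-0.313520, -0.328958), Y(Ω₂)=(0.218435, -0.158873)
  term(m=-2) = (0.036516, 0.085604)   from Y*(Ω₁)=(0.403809, 0.241844), Y(Ω₂)=(0.160001, 0.116164)
  term(m=-1) = (-0.003763, 0.005696)   from Y*(Ω₁)=(-0.026303, -0.007274), Y(Ω₂)=(0.077259, -0.237918)
  term(m=+0) = (-0.089896, -0.000000)   from Y*(Ω₁)=(-0.448985, -0.000000), Y(Ω₂)=(0.200221, 0.000000)
  term(m=+1) = (-0.003763, -0.005696)   from Y*(Ω₁)=(0.026303, -0.007274), Y(Ω₂)=(-0.077259, -0.237918)
  term(m=+2) = (0.036516, -0.085604)   from Y*(Ω₁)=(0.403809, -0.241844), Y(Ω₂)=(0.160001, -0.116164)
  term(m=+3) = (-0.120746, 0.022046)   from Y*(Ω₁)=(0.313520, -0.328958), Y(Ω₂)=(-0.218435, -0.158873)
  term(m=+4) = (-0.031796, -0.033161)   from Y*(Ω₁)=(0.114962, -0.214720), Y(Ω₂)=(0.058411, -0.179355)
  term(m=+5) = (-0.006134, 0.027097)   from Y*(Ω₁)=(0.019012, -0.084323), Y(Ω₂)=(-0.321406, -0.000274)
  term(m=+6) = (-0.003204, 0.001211)   from Y*(Ω₁)=(-0.000998, -0.020760), Y(Ω₂)=(-0.050771, -0.156801)
  term(m=+7) = (0.001206, 0.000872)   from Y*(Ω₁)=(-0.000957, -0.002910), Y(Ω₂)=(-0.393457, 0.285148)
Total Σ_m = (-0.345736, -0.000000). Multiply by 0.837758: (-0.289643, -0.000000). P_7(cos γ) = -0.289643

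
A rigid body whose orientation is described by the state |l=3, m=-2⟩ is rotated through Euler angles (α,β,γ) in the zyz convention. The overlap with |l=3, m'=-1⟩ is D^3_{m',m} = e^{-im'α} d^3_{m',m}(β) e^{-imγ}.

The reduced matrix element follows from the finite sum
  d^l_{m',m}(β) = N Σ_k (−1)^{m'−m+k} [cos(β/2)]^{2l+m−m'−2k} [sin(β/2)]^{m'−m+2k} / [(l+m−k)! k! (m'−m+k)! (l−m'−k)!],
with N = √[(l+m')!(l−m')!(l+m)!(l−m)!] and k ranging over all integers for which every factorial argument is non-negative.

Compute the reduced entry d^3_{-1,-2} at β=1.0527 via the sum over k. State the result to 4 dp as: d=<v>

d^3_{-1,-2}(β=1.0527) via the finite sum:
c=cos(1.052700/2)=0.864647, s=sin(1.052700/2)=0.502381; N=√[2·24·1·120]=75.894664
k: max(0,(-2)−(-1))=0 … min(3+(-2),3−(-1))=1
  k=0: (−1)^1·75.8947/(24)·0.8646^5·0.5024^1 = -0.767761
  k=1: (−1)^2·75.8947/(12)·0.8646^3·0.5024^3 = +0.518376
d^3_{-1,-2}(1.0527) = -0.767761 +0.518376 = -0.249385

d=-0.2494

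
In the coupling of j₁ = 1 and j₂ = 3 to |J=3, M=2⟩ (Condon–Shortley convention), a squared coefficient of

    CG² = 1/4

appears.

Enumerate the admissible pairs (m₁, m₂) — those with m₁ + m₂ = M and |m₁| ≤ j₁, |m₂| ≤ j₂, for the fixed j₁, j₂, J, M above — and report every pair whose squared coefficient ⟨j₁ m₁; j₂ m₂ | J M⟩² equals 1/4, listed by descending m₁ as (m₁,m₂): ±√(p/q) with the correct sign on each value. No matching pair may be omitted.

Admissible pairs with m₁+m₂ = M = 2: (-1,3), (0,2), (1,1)
  (m₁,m₂)=(1,1): CG² = 5/12, CG = +√(5/12)
  (m₁,m₂)=(0,2): CG² = 1/3, CG = −√(1/3)
  (m₁,m₂)=(-1,3): CG² = 1/4, CG = −√(1/4)   ← matches the target
Pairs with CG² = 1/4: (-1,3): −√(1/4)

(-1,3): −√(1/4)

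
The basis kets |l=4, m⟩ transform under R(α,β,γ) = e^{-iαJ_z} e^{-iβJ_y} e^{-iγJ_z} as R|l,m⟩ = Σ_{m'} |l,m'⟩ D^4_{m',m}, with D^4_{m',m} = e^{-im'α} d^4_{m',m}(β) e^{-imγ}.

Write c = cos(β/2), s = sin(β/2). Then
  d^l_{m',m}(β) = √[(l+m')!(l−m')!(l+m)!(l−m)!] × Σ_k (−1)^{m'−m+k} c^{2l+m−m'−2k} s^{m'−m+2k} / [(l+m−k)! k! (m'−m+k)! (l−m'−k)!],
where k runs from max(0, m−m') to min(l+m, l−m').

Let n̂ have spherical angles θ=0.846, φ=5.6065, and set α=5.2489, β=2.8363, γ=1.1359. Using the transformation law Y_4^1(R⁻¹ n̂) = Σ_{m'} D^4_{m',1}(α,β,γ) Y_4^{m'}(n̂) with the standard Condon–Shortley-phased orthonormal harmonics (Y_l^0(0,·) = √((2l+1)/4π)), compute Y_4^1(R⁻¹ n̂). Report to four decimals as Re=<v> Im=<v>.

Re=0.0449 Im=-0.3144

Need the full column D^4_{m',1} for m'=−4..4 at α=5.2489, β=2.8363, γ=1.1359.
cos(β/2)=0.152054, sin(β/2)=0.988372
d^4_{-4,1}: single k=5 term ⇒ +0.024814;  D = +0.013194+0.021015i
d^4_{-3,1}: k∈[4..5] ⇒ +0.006748 -0.171076 = -0.164328;  D = +0.074954-0.146238i
d^4_{-2,1}: k∈[3..5] ⇒ +0.001110 -0.070340 +0.594399 = +0.525169;  D = -0.524131+0.033000i
d^4_{-1,1}: k∈[2..5] ⇒ +0.000121 -0.015304 +0.323304 -0.910676 = -0.602555;  D = +0.339924+0.497518i
d^4_{0,1}: k∈[1..4] ⇒ +0.000008 -0.002106 +0.088974 -0.626552 = -0.539675;  D = -0.227374+0.489439i
d^4_{1,1}: k∈[0..3] ⇒ +0.000000 -0.000181 +0.015304 -0.215536 = -0.200413;  D = -0.199379+0.020330i
d^4_{2,1}: k∈[0..2] ⇒ -0.000008 +0.001665 -0.046894 = -0.045237;  D = -0.026947-0.036335i
d^4_{3,1}: k∈[0..1] ⇒ +0.000096 -0.006748 = -0.006652;  D = +0.002567-0.006137i
d^4_{4,1}: single k=0 term ⇒ -0.000587;  D = +0.000582-0.000082i
Y_4^{m'}(θ=0.846,φ=5.6065) and Σ D·Y over m':
  (+0.0132+0.0210i)·(-0.1261+0.0586i)  (+0.0750-0.1462i)·(-0.1543+0.3121i)  (-0.5241+0.0330i)·(+0.0840+0.3802i)  (+0.3399+0.4975i)·(+0.0141+0.0113i)  (-0.2274+0.4894i)·(-0.3622+0.0000i)  (-0.1994+0.0203i)·(-0.0141+0.0113i)  (-0.0269-0.0363i)·(+0.0840-0.3802i)  (+0.0026-0.0061i)·(+0.1543+0.3121i)  (+0.0006-0.0001i)·(-0.1261-0.0586i)
Y_4^1(R⁻¹ n̂) = +0.044864-0.314394i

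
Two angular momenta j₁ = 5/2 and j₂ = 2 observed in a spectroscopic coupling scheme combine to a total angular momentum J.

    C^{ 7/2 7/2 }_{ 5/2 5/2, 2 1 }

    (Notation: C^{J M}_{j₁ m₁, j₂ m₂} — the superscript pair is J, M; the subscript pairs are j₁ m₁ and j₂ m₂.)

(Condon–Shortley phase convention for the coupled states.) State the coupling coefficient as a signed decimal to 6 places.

+0.745356

j₁+j₂−J=1  J+j₁−j₂=4  J−j₁+j₂=3  j₁+j₂+J+1=9
(j₁±m₁, j₂±m₂, J±M) = (5,0,3,1,7,0)
P² = 11520
sum k=0..0:
  [0] +1/144 = 1/144
S = 1/144
C² = P²·S² = 5/9 ; C = +0.745356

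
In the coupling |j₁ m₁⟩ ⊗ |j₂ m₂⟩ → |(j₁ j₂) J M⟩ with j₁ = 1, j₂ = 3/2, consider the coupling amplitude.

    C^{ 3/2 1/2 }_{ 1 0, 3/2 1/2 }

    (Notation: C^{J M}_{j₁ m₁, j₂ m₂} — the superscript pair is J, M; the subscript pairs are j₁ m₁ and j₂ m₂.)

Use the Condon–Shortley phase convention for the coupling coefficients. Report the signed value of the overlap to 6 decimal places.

−√(1/15) ≈ -0.258199

triangle: 1!*1!*2!/5! = 2/120
(j±m)!: 1!*1!*2!*1!*2!*1! = 4
prefactor² = (2J+1)*Δ*N² = 4/15
  k=0: +1/(0!*1!*1!*2!*0!*0!) = 1/2
  k=1: −1/(1!*0!*0!*1!*1!*1!) = -1
Σ = -1/2  ⇒  CG² = 4/15*(-1/2)² = 1/15
CG = −√(1/15) = -0.258199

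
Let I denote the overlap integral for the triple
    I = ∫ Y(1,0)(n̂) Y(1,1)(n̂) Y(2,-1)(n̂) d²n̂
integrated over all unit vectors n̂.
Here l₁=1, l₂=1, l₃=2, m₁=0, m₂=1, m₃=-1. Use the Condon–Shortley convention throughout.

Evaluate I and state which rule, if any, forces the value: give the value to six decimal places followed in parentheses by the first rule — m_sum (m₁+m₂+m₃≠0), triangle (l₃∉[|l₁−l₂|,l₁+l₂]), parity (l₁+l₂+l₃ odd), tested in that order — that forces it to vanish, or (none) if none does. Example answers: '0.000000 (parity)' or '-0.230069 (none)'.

-0.218510 (none)

m-sum 0 ✓  L=4 even ✓  0≤2≤2 ✓
Π(2lᵢ+1) = 3×3×5 = 45
triangle coeff Δ(1,1,2) = 1/30
Σ_t [0,0]: t=0:+1/1 = 1/1
(3j)²=2/15 [(1 1 2; 0 0 0)], sign=+1
Σ_t [0,0]: t=0:+1/2 = 1/2
(3j)²=1/10 [(1 1 2; 0 1 -1)], sign=-1
⇒ 4πI² = 3/5
I = (-1)√(3/5/(4π)) = -0.21850969
No selection rule forces the value: the integral is nonzero (none).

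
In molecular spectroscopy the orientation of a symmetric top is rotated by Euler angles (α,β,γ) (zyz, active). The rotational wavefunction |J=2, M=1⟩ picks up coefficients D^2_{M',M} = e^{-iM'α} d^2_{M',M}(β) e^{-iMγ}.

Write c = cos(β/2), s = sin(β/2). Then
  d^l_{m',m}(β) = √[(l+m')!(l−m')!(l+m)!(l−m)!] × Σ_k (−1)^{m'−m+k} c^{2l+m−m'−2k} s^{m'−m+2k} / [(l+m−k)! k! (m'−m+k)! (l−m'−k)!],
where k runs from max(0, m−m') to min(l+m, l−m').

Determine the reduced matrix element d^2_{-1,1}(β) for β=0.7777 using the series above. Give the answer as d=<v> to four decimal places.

d=0.3486

d^2_{-1,1}(β=0.7777) via the finite sum:
With c≡cos(β/2)=0.925346 and s≡sin(β/2)=0.379125, N=[1·6·6·1]^{1/2}=6.000000
Admissible k: 2..3 (factorial args all ≥0)
  k=2: (−1)^0·6.0000/(2)·0.9253^2·0.3791^2 = +0.369227
  k=3: (−1)^1·6.0000/(6)·0.9253^0·0.3791^4 = -0.020660
d^2_{-1,1}(0.7777) = +0.369227 -0.020660 = +0.348567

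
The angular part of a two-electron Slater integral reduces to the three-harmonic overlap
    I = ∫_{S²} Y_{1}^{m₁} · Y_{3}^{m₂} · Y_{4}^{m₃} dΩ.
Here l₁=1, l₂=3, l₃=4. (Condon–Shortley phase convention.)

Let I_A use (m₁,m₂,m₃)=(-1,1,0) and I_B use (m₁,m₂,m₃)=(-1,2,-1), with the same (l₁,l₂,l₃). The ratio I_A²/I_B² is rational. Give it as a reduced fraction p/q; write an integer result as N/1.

l's match ⇒ only the (l;m) 3-j factors differ between A and B.
A: triangle coeff Δ(1,3,4) = 1/252; Σ_t [0,0]: t=0:+1/96 = 1/96; (3j)²=1/42 [(1 3 4; -1 1 0)], sign=+1
B: triangle coeff Δ(1,3,4) = 1/252; Σ_t [0,0]: t=0:+1/240 = 1/240; (3j)²=1/84 [(1 3 4; -1 2 -1)], sign=-1
I_A²/I_B² = (1/42)/(1/84) = 2/1

2/1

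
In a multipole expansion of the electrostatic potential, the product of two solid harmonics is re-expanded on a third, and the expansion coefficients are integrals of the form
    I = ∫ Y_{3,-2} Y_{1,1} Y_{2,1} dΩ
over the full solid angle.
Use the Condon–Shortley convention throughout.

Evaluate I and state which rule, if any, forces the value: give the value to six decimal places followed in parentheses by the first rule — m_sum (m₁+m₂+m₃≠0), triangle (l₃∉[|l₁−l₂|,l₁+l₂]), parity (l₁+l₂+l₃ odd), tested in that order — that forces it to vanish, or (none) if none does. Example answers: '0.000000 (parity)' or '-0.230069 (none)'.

0.261169 (none)

m-sum 0 ✓  L=6 even ✓  2≤2≤4 ✓
Π(2lᵢ+1) = 7×3×5 = 105
triangle coeff Δ(3,1,2) = 1/105
Σ_t [1,1]: t=1:−1/4 = -1/4
(3j)²=3/35 [(3 1 2; 0 0 0)], sign=-1
Σ_t [2,2]: t=2:+1/12 = 1/12
(3j)²=2/21 [(3 1 2; -2 1 1)], sign=-1
⇒ 4πI² = 6/7
I = (+1)√(6/7/(4π)) = 0.26116903
No selection rule forces the value: the integral is nonzero (none).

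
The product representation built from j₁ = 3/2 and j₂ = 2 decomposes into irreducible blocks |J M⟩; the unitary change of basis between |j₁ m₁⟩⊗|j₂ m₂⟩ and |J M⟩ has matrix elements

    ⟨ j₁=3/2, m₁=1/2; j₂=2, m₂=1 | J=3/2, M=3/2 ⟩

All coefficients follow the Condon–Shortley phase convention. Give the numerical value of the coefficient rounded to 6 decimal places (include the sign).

triangle: 2!×1!×2!/6! = 4/720
(j±m)!: 2!×1!×3!×1!×3!×0! = 72
prefactor² = (2J+1)×Δ×N² = 8/5
  k=1: −1/(1!×1!×0!×2!×1!×0!) = -1/2
Σ = -1/2  ⇒  CG² = 8/5×(-1/2)² = 2/5
CG = −√(2/5) = -0.632456

−√(2/5) = -0.632456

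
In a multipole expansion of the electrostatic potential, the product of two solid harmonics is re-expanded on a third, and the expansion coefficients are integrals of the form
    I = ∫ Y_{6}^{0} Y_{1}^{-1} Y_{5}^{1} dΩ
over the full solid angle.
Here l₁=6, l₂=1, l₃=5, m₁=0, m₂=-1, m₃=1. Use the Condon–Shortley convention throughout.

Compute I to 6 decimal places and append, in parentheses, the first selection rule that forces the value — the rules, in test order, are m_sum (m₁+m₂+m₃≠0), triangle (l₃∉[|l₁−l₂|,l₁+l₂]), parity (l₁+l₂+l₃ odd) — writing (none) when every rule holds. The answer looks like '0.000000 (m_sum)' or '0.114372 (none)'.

0.158246 (none)

Rules hold: Σm=0, L=12 even, 5≤5≤7.
N = 13·3·11 = 429
Δ = 2!·10!·0!/13! = 1/858
Racah Σ t=1..1: t=1:−1/14400 = -1/14400
⇒ 3j(6 1 5; 0 0 0)² = 6/143, sgn +1
Racah Σ t=0..0: t=0:+1/34560 = 1/34560
⇒ 3j(6 1 5; 0 -1 1)² = 5/286, sgn +1
4πI² = N·(3j₀)²·(3jₘ)² = 45/143
I = +1·√(0.314685/4π) = 0.15824621
No selection rule forces the value: the integral is nonzero (none).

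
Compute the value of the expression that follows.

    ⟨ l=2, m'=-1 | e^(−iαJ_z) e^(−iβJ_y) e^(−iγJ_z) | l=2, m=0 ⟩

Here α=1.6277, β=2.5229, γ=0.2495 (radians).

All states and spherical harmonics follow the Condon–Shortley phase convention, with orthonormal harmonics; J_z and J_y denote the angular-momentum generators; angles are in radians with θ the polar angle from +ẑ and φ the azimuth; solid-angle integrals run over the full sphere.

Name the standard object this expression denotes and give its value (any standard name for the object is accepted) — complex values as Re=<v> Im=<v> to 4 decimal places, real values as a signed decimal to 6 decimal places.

Wigner D-matrix element, Re=0.0329 Im=-0.5777

This is a Wigner D-matrix element — the rotation-matrix element ⟨l m'| R(α,β,γ) |l m⟩ in the angular-momentum basis.
First d^2_{-1,0}(β=2.5229), then the phase factors e^{-i(-1)α} and e^{-i(0)γ}:
Half-angle: c=0.304436, s=0.952533. N=√(1·6·2·2)=4.898979
Admissible k: 1..2 (factorial args all ≥0)
  k=1: (−1)^0·4.8990/(2)·0.3044^3·0.9525^1 = +0.065833
  k=2: (−1)^1·4.8990/(2)·0.3044^1·0.9525^3 = -0.644483
d^2_{-1,0}(2.5229) = +0.065833 -0.644483 = -0.578650
Attach z-rotation phases: D = e^{-i(-1)(1.6277)}·(-0.578650)·e^{-i(0)(0.2495)} = +0.032910-0.577713i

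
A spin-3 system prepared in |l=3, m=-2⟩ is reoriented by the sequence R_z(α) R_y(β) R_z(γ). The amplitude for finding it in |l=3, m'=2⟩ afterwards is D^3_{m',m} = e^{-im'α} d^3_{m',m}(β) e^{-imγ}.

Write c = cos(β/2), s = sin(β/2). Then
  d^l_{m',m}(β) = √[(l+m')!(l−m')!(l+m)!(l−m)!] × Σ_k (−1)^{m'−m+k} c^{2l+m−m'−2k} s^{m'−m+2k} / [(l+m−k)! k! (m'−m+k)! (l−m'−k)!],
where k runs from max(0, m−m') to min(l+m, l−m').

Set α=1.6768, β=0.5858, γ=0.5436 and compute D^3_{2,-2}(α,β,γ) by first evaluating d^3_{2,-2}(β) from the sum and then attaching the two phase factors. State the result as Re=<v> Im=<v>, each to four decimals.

D^3_{2,-2}(1.6768,0.5858,0.5436) = e^{-i·2·1.6768}·d^3_{2,-2}(0.5858)·e^{-i·-2·0.5436}. Compute d first:
c=cos(0.585800/2)=0.957411, s=sin(0.585800/2)=0.288730; N=√[120·1·1·120]=120.000000
k: max(0,(-2)−(2))=0 … min(3+(-2),3−(2))=1
  k=0: (−1)^4·120.0000/(24)·0.9574^2·0.2887^4 = +0.031852
  k=1: (−1)^5·120.0000/(120)·0.9574^0·0.2887^6 = -0.000579
d^3_{2,-2}(0.5858) = +0.031852 -0.000579 = +0.031272
Attach z-rotation phases: D = e^{-i(2)(1.6768)}·(+0.031272)·e^{-i(-2)(0.5436)} = -0.020041-0.024007i

Re=-0.0200 Im=-0.0240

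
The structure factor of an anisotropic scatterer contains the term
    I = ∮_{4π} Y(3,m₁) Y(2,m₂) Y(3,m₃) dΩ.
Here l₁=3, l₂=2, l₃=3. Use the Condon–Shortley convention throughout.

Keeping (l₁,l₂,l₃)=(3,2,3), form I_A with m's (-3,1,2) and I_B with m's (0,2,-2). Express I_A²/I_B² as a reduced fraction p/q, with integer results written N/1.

5/4

l's match ⇒ only the (l;m) 3-j factors differ between A and B.
A: triangle coeff Δ(3,2,3) = 1/3780; Σ_t [2,2]: t=2:+1/48 = 1/48; (3j)²=5/84 [(3 2 3; -3 1 2)], sign=-1
B: triangle coeff Δ(3,2,3) = 1/3780; Σ_t [2,2]: t=2:+1/24 = 1/24; (3j)²=1/21 [(3 2 3; 0 2 -2)], sign=-1
I_A²/I_B² = (5/84)/(1/21) = 5/4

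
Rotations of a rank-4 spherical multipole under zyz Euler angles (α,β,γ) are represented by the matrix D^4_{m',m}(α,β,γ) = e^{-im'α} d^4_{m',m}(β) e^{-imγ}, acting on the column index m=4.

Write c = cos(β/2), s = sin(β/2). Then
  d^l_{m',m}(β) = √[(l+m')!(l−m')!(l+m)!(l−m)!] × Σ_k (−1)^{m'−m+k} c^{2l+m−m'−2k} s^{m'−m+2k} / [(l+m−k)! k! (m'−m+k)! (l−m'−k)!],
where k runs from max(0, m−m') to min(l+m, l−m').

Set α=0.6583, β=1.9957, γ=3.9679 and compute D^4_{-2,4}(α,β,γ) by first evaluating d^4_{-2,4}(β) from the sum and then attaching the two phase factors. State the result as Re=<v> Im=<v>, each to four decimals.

Re=-0.2222 Im=-0.5004

First d^4_{-2,4}(β=1.9957), then the phase factors e^{-i(-2)α} and e^{-i(4)γ}:
With c≡cos(β/2)=0.542110 and s≡sin(β/2)=0.840307, N=[2·720·40320·1]^{1/2}=7619.763776
k: max(0,(4)−(-2))=6 … min(4+(4),4−(-2))=6
  k=6: (−1)^0·7619.7638/(1440)·0.5421^2·0.8403^6 = +0.547499
d^4_{-2,4}(1.9957) = +0.547499
Phases: e^{-i·(-2)·0.6583}=+0.251468+0.967866i, e^{-i·(4)·3.9679}=-0.986641+0.162907i ⇒ D=-0.222165-0.500398i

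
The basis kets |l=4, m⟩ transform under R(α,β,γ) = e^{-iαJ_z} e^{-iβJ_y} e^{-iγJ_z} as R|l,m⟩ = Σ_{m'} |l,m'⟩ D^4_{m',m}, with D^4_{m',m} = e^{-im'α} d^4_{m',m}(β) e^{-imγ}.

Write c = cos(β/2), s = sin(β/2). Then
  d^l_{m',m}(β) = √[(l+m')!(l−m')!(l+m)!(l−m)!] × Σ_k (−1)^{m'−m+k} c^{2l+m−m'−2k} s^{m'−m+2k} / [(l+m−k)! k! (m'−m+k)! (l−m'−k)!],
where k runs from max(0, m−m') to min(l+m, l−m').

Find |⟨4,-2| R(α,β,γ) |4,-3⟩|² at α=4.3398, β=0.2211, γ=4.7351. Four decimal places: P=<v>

P=0.1451

First d^4_{-2,-3}(β=0.2211), then the phase factors e^{-i(-2)α} and e^{-i(-3)γ}:
c=cos(0.221100/2)=0.993896, s=sin(0.221100/2)=0.110325; N=√[2·720·1·5040]=2693.993318
k∈{0,1} keeps every argument non-negative
  k=0: (−1)^1·2693.9933/(720)·0.9939^7·0.1103^1 = -0.395479
  k=1: (−1)^2·2693.9933/(240)·0.9939^5·0.1103^3 = +0.014619
d^4_{-2,-3}(0.2211) = -0.395479 +0.014619 = -0.380860
|D^4_{-2,-3}|² = |d^4_{-2,-3}(β)|² = (-0.380860)² = 0.145054 (the z-rotation phases have unit modulus)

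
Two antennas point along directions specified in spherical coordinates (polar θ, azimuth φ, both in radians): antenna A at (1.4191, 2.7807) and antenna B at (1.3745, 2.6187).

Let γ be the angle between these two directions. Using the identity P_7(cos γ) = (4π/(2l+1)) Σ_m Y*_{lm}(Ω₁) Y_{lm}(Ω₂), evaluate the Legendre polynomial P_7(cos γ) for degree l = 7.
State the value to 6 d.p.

Term-by-term m-sum for l=7 (normalisation 4π/15 = 0.837758):
  m=-7: (+0.376606+0.266224i) × (+0.379155+0.216414i) = +0.085178+0.182443i  (running Σ = +0.085178+0.182443i)
  m=-6: (-0.147767-0.218533i) × (-0.324829+0.001376i) = +0.048300+0.070783i  (running Σ = +0.133477+0.253225i)
  m=-5: (-0.056387-0.236904i) × (-0.145486+0.084683i) = +0.028265+0.029691i  (running Σ = +0.161743+0.282917i)
  m=-4: (-0.036318+0.283921i) × (+0.165111-0.287855i) = +0.075732+0.057333i  (running Σ = +0.237474+0.340249i)
  m=-3: (-0.078552+0.147940i) × (-0.000154-0.072680i) = +0.010764+0.005686i  (running Σ = +0.248239+0.345936i)
  m=-2: (+0.217862-0.191769i) × (+0.162177+0.279985i) = +0.089025+0.029898i  (running Σ = +0.337263+0.375833i)
  m=-1: (+0.128200-0.048385i) × (+0.030247+0.017435i) = +0.004721+0.000772i  (running Σ = +0.341984+0.376605i)
  m=0: (-0.290608-0.000000i) × (-0.319588+0.000000i) = +0.092875+0.000000i  (running Σ = +0.434859+0.376605i)
  m=1: (-0.128200-0.048385i) × (-0.030247+0.017435i) = +0.004721-0.000772i  (running Σ = +0.439581+0.375833i)
  m=2: (+0.217862+0.191769i) × (+0.162177-0.279985i) = +0.089025-0.029898i  (running Σ = +0.528605+0.345936i)
  m=3: (+0.078552+0.147940i) × (+0.000154-0.072680i) = +0.010764-0.005686i  (running Σ = +0.539369+0.340249i)
  m=4: (-0.036318-0.283921i) × (+0.165111+0.287855i) = +0.075732-0.057333i  (running Σ = +0.615101+0.282917i)
  m=5: (+0.056387-0.236904i) × (+0.145486+0.084683i) = +0.028265-0.029691i  (running Σ = +0.643366+0.253225i)
  m=6: (-0.147767+0.218533i) × (-0.324829-0.001376i) = +0.048300-0.070783i  (running Σ = +0.691666+0.182443i)
  m=7: (-0.376606+0.266224i) × (-0.379155+0.216414i) = +0.085178-0.182443i  (running Σ = +0.776844+0.000000i)
Total Σ_m = +0.776844+0.000000i. Multiply by 0.837758: +0.650807+0.000000i. P_7(cos γ) = 0.650807

0.650807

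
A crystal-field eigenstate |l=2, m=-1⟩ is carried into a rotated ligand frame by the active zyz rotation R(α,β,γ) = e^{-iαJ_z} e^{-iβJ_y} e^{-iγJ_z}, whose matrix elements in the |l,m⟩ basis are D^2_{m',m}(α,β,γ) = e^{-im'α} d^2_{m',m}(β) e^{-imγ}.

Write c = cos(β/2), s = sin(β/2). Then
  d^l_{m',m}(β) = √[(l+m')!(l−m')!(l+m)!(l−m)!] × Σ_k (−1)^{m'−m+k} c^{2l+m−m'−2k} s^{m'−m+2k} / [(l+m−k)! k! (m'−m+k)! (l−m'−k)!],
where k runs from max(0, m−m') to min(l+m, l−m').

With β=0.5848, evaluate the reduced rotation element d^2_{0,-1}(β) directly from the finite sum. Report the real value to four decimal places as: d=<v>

d^2_{0,-1}(β=0.5848) via the finite sum:
With c≡cos(β/2)=0.957555 and s≡sin(β/2)=0.288251, N=[2·2·1·6]^{1/2}=4.898979
The bounds max(0,m−m')=0 and min(l+m,l−m')=1 give 2 terms
  k=0: (−1)^1·4.8990/(2)·0.9576^3·0.2883^1 = -0.619923
  k=1: (−1)^2·4.8990/(2)·0.9576^1·0.2883^3 = +0.056176
d^2_{0,-1}(0.5848) = -0.619923 +0.056176 = -0.563747

d=-0.5637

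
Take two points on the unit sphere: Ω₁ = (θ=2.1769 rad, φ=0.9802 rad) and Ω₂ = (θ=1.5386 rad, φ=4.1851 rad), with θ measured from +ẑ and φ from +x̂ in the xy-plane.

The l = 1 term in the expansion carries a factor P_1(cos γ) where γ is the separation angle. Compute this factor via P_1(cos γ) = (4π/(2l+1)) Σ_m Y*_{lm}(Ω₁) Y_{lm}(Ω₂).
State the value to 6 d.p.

-0.838140

Summing Y*_{l m}(θ₁,φ₁)·Y_{l m}(θ₂,φ₂) over m ∈ [−1, 1]; prefactor 4π/(2·1+1) = 4.188790:
  term(m=-1) = (-0.097857, 0.006203)   from Y*(Ω₁)=(0.158121, 0.235854), Y(Ω₂)=(-0.173760, 0.298412)
  term(m=+0) = (-0.004378, -0.000000)   from Y*(Ω₁)=(-0.278342, -0.000000), Y(Ω₂)=(0.015728, 0.000000)
  term(m=+1) = (-0.097857, -0.006203)   from Y*(Ω₁)=(-0.158121, 0.235854), Y(Ω₂)=(0.173760, 0.298412)
Σ over m = (-0.200091, 0.000000); ×(4π/3) → (-0.838140, 0.000000). Real part: -0.838140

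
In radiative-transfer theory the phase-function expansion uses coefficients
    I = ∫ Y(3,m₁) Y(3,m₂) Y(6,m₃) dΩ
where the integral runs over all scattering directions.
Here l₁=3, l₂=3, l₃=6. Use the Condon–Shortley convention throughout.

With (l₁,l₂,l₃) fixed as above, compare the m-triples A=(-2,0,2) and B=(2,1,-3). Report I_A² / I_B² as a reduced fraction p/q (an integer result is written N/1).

Shared (l₁,l₂,l₃)=(3,3,6): N and (l;000)² cancel in I_A²/I_B².
A: Δ = 0!·6!·6!/13! = 1/12012; Racah Σ t=0..0: t=0:+1/4320 = 1/4320; ⇒ 3j(3 3 6; -2 0 2)² = 8/429, sgn +1
B: Δ = 0!·6!·6!/13! = 1/12012; Racah Σ t=0..0: t=0:+1/5760 = 1/5760; ⇒ 3j(3 3 6; 2 1 -3)² = 9/286, sgn -1
I_A²/I_B² = (8/429)/(9/286) = 16/27

16/27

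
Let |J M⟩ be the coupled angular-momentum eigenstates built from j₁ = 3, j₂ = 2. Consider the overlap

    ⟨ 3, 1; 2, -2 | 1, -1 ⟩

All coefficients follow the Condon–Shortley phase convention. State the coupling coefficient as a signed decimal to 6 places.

j₁+j₂−J=4  J+j₁−j₂=2  J−j₁+j₂=0  j₁+j₂+J+1=7
(j₁±m₁, j₂±m₂, J±M) = (4,2,0,4,0,2)
P² = 2304/35
sum k=0..0:
  [0] +1/48 = 1/48
S = 1/48
C² = P²·S² = 1/35 ; C = +0.169031

+√(1/35) = +0.169031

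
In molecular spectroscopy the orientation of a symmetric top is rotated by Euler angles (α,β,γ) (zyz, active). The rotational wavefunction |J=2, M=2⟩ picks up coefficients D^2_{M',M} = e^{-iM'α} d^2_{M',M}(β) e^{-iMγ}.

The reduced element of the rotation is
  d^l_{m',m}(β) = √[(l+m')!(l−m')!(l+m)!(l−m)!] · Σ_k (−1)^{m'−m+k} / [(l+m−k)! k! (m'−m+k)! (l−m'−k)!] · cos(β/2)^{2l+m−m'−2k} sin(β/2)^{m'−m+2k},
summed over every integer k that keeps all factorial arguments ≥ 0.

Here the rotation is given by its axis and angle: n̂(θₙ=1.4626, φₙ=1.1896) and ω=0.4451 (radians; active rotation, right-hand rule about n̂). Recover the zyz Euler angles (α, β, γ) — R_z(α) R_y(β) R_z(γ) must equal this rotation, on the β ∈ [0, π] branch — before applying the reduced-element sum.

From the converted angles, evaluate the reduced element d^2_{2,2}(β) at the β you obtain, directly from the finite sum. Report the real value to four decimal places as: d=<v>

Axis–angle → zyz. n̂ = (sinθₙcosφₙ, sinθₙsinφₙ, cosθₙ) = (+0.369856, +0.922792, +0.107985), ω = 0.4451.
R = I cosω + sinω [n̂]ₓ + (1−cosω) n̂n̂ᵀ gives
  R = [+0.915896, -0.013239, +0.401198; +0.079747, +0.985536, -0.149532; -0.393415, +0.168950, +0.903704]
β = atan2(√(R₁₃²+R₂₃²), R₃₃) = 0.442454; α = atan2(R₂₃, R₁₃) mod 2π = 5.926421; γ = atan2(R₃₂, −R₃₁) mod 2π = 0.405628
d^2_{2,2}(β=0.4425) via the finite sum:
c=cos(0.442454/2)=0.975629, s=sin(0.442454/2)=0.219427; N=√[24·1·24·1]=24.000000
Admissible k: 0..0 (factorial args all ≥0)
  k=0: (−1)^0·24.0000/(24)·0.9756^4·0.2194^0 = +0.906022
d^2_{2,2}(0.4425) = +0.906022

d=0.9060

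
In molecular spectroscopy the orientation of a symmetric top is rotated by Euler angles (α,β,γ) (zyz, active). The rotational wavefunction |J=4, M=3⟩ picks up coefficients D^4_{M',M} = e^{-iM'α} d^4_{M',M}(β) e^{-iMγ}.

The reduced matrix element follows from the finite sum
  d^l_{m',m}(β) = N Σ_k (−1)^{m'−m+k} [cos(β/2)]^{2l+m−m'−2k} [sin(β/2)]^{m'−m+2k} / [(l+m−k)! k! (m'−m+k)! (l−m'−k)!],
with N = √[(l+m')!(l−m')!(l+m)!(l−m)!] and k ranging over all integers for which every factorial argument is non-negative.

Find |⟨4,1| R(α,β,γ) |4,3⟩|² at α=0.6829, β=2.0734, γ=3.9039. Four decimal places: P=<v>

P=0.1484

Split into d^4_{1,3}(β=2.0734) × two z-phases.
With c≡cos(β/2)=0.509063 and s≡sin(β/2)=0.860729, N=[120·6·5040·1]^{1/2}=1904.940944
k∈{2,3} keeps every argument non-negative
  k=2: (−1)^0·1904.9409/(240)·0.5091^6·0.8607^2 = +0.102337
  k=3: (−1)^1·1904.9409/(144)·0.5091^4·0.8607^4 = -0.487610
d^4_{1,3}(2.0734) = +0.102337 -0.487610 = -0.385272
|D^4_{1,3}|² = |d^4_{1,3}(β)|² = (-0.385272)² = 0.148435 (the z-rotation phases have unit modulus)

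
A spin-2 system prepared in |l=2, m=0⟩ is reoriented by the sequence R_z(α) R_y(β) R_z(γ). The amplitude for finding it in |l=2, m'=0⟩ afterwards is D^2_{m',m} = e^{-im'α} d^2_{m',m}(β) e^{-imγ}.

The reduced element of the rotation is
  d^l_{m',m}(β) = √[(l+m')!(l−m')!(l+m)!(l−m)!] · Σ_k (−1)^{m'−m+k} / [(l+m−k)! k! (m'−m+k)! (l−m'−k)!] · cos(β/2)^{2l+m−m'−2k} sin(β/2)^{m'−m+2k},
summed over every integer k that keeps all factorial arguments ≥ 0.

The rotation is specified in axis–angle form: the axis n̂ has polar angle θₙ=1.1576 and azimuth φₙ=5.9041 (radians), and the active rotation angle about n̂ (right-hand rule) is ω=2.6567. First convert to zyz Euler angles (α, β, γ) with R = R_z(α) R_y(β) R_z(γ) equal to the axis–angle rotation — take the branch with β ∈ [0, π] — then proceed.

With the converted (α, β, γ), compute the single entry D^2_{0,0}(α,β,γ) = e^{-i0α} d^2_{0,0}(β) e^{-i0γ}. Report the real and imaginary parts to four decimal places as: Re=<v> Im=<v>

Re=0.0061 Im=0.0000

Axis–angle → zyz. n̂ = (sinθₙcosφₙ, sinθₙsinφₙ, cosθₙ) = (+0.850820, -0.338926, +0.401539), ω = 2.6567.
R = I cosω + sinω [n̂]ₓ + (1−cosω) n̂n̂ᵀ gives
  R = [+0.479619, -0.730652, +0.485914; -0.356327, -0.668224, -0.653075; +0.801871, +0.140083, -0.580845]
β = atan2(√(R₁₃²+R₂₃²), R₃₃) = 2.190562; α = atan2(R₂₃, R₁₃) mod 2π = 5.352065; γ = atan2(R₃₂, −R₃₁) mod 2π = 2.968643
First d^2_{0,0}(β=2.1906), then the phase factors e^{-i(0)α} and e^{-i(0)γ}:
With c≡cos(β/2)=0.457797 and s≡sin(β/2)=0.889057, N=[2·2·2·2]^{1/2}=4.000000
k: max(0,(0)−(0))=0 … min(2+(0),2−(0))=2
  k=0: (−1)^0·4.0000/(4)·0.4578^4·0.8891^0 = +0.043923
  k=1: (−1)^1·4.0000/(1)·0.4578^2·0.8891^2 = -0.662620
  k=2: (−1)^2·4.0000/(4)·0.4578^0·0.8891^4 = +0.624767
d^2_{0,0}(2.1906) = +0.043923 -0.662620 +0.624767 = +0.006071
D = (+1.000000+0.000000i)·(+0.006071)·(+1.000000+0.000000i) = +0.006071+0.000000i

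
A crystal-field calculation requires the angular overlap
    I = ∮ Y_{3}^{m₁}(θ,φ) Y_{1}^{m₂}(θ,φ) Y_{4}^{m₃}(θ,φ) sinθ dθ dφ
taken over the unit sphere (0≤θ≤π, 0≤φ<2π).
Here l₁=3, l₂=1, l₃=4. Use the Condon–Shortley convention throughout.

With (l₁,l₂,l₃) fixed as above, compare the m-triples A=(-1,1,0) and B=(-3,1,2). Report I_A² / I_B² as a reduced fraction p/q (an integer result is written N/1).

Same 3,1,4: normalisation and zero-m 3j drop out of the ratio.
A: Δ: 0! 6! 2! / 9! → 1/252; sum: t=0:+1/96 = 1/96; 3j²(3 1 4; -1 1 0) = Δ·Π!·Σ² = 1/42  (sign +1)
B: Δ: 0! 6! 2! / 9! → 1/252; sum: t=0:+1/1440 = 1/1440; 3j²(3 1 4; -3 1 2) = Δ·Π!·Σ² = 1/252  (sign +1)
I_A²/I_B² = (1/42)/(1/252) = 6/1

6/1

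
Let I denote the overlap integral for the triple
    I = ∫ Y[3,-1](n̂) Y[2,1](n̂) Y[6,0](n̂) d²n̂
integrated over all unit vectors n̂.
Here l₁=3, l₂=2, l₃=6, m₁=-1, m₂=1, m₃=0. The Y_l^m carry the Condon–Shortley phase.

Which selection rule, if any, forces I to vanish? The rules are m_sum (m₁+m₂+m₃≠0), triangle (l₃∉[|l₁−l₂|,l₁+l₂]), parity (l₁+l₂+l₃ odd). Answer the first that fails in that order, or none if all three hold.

triangle

m₁+m₂+m₃ = -1 + 1 + 0 = 0  ✓
triangle: need |l₁−l₂| ≤ l₃ ≤ l₁+l₂ = [1,5]; l₃=6 is outside  ✗
parity: l₁+l₂+l₃ = 11 is odd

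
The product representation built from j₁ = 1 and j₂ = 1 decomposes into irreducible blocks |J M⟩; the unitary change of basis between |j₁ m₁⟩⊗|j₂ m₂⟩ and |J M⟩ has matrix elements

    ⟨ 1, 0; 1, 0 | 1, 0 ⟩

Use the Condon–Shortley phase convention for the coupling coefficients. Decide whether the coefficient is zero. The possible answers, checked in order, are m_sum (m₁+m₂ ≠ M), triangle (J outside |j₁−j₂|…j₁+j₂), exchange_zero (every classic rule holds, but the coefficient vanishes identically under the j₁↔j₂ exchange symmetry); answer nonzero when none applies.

m-sum: m₁+m₂ = 0+0 = 0, M = 0  ✓
triangle: |j₁−j₂| = 0 ≤ J = 1 ≤ j₁+j₂ = 2  ✓
exchange: j₁=j₂ and m₁=m₂, and (−1)^(j₁+j₂−J) = (−1)^1 = −1 forces ⟨j₁m₁;j₂m₂|JM⟩ = −⟨j₂m₂;j₁m₁|JM⟩ = −⟨j₁m₁;j₂m₂|JM⟩ ⇒ the coefficient vanishes identically
Racah sum check: Σ_k collapses to 0 ⇒ CG = 0

exchange_zero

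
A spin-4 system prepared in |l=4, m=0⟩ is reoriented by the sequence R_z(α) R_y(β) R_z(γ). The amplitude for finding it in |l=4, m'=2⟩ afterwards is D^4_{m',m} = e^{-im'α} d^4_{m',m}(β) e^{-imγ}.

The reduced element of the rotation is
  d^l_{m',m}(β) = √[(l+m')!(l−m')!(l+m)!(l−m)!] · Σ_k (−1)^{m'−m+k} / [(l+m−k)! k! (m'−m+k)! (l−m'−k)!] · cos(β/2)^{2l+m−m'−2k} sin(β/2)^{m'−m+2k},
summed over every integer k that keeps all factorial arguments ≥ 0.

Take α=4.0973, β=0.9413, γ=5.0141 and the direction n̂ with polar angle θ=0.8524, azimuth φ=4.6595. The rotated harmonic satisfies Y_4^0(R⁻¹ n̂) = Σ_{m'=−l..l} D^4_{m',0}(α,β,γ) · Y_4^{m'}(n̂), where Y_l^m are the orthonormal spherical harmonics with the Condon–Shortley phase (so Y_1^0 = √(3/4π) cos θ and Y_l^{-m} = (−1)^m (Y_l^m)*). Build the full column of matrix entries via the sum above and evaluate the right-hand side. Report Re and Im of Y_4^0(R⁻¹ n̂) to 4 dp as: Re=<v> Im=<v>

Need the full column D^4_{m',0} for m'=−4..4 at α=4.0973, β=0.9413, γ=5.0141.
cos(β/2)=0.891274, sin(β/2)=0.453466
d^4_{-4,0}: single k=4 term ⇒ +0.223240;  D = -0.173411-0.140586i
d^4_{-3,0}: k∈[3..4] ⇒ +0.620516 -0.160627 = +0.459888;  D = +0.442674-0.124647i
d^4_{-2,0}: k∈[2..4] ⇒ +0.977860 -0.675013 +0.065525 = +0.368373;  D = -0.123062+0.347209i
d^4_{-1,0}: k∈[1..4] ⇒ +0.906019 -1.407198 +0.364269 -0.015716 = -0.152626;  D = +0.088070+0.124653i
d^4_{0,0}: k∈[0..4] ⇒ +0.398189 -1.649208 +0.960560 -0.110512 +0.001788 = -0.399183;  D = -0.399183+0.000000i
d^4_{1,0}: k∈[0..3] ⇒ -0.906019 +1.407198 -0.364269 +0.015716 = +0.152626;  D = -0.088070+0.124653i
d^4_{2,0}: k∈[0..2] ⇒ +0.977860 -0.675013 +0.065525 = +0.368373;  D = -0.123062-0.347209i
d^4_{3,0}: k∈[0..1] ⇒ -0.620516 +0.160627 = -0.459888;  D = -0.442674-0.124647i
d^4_{4,0}: single k=0 term ⇒ +0.223240;  D = -0.173411+0.140586i
Y_4^{m'}(θ=0.8524,φ=4.6595) and Σ D·Y over m':
  (-0.1734-0.1406i)·(+0.1390+0.0299i)  (+0.4427-0.1246i)·(+0.0555-0.3471i)  (-0.1231+0.3472i)·(-0.3832-0.0407i)  (+0.0881+0.1247i)·(-0.0004+0.0076i)  (-0.3992+0.0000i)·(-0.3626+0.0000i)  (-0.0881+0.1247i)·(+0.0004+0.0076i)  (-0.1231-0.3472i)·(-0.3832+0.0407i)  (-0.4427-0.1246i)·(-0.0555-0.3471i)  (-0.1734+0.1406i)·(+0.1390-0.0299i)
Y_4^0(R⁻¹ n̂) = +0.188182+0.000000i

Re=0.1882 Im=0.0000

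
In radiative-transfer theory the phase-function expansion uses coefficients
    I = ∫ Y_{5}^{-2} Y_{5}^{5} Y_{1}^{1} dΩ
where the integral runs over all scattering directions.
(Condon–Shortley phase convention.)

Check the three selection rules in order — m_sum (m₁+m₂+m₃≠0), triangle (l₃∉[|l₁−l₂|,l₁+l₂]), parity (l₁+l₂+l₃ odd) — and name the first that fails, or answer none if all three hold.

m_sum

azimuthal sum: -2 + 5 + 1 = 4  ✗
0 ≤ 1 ≤ 10 (triangle on l)
L = 5 + 5 + 1 = 11 (odd)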